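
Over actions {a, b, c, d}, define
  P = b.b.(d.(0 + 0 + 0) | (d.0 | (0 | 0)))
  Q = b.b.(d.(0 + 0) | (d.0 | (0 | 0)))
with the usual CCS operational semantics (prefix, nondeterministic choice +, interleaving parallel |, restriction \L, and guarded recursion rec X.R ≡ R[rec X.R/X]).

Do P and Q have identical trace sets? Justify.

LTS(P): 6 reachable states
  m0 = b.b.(d.(0 + 0 + 0) | (d.0 | (0 | 0))) | =b=> m1
  m1 = b.(d.(0 + 0 + 0) | (d.0 | (0 | 0))) | =b=> m2
  m2 = d.(0 + 0 + 0) | (d.0 | (0 | 0)) | =d=> m3, =d=> m4
  m3 = (0 + 0 + 0) | (d.0 | (0 | 0)) | =d=> m5
  m4 = d.(0 + 0 + 0) | (0 | (0 | 0)) | =d=> m5
  m5 = (0 + 0 + 0) | (0 | (0 | 0)) | deadlocked
LTS(Q): 6 reachable states
  n0 = b.b.(d.(0 + 0) | (d.0 | (0 | 0))) | =b=> n1
  n1 = b.(d.(0 + 0) | (d.0 | (0 | 0))) | =b=> n2
  n2 = d.(0 + 0) | (d.0 | (0 | 0)) | =d=> n3, =d=> n4
  n3 = (0 + 0) | (d.0 | (0 | 0)) | =d=> n5
  n4 = d.(0 + 0) | (0 | (0 | 0)) | =d=> n5
  n5 = (0 + 0) | (0 | (0 | 0)) | deadlocked
Bisimilarity quotient blocks:
  B0 = {m0, n0}
  B1 = {m1, n1}
  B2 = {m2, n2}
  B3 = {m3, m4, n3, n4}
  B4 = {m5, n5}
m0 ∈ B0, n0 ∈ B0 → same block
Bisimilar ⇒ trace-equivalent.

trace-equivalent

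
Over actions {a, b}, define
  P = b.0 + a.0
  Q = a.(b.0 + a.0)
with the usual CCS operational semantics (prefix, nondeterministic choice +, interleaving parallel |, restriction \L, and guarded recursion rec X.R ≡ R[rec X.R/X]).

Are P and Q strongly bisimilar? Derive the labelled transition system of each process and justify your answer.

P ≁ Q

P's transition system — 2 states:
  s0 = b.0 + a.0 has moves -a-> s1, -b-> s1
  s1 = 0 has moves stopped
Q's transition system — 3 states:
  t0 = a.(b.0 + a.0) has moves -a-> t1
  t1 = b.0 + a.0 has moves -a-> t2, -b-> t2
  t2 = 0 has moves stopped
Bisimilarity quotient blocks:
  B0 = {s0, t1}
  B1 = {s1, t2}
  B2 = {t0}
s0 ∈ B0, t0 ∈ B2 → different blocks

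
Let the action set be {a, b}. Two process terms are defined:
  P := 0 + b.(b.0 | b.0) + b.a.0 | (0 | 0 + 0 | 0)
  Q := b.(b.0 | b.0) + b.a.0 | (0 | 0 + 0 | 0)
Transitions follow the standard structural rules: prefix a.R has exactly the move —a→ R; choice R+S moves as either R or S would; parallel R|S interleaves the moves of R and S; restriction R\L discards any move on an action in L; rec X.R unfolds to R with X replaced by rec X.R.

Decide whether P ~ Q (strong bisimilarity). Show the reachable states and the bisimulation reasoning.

P ~ Q

LTS(P): 7 reachable states
  m0 = 0 + b.(b.0 | b.0) + b.a.0 | (0 | 0 + 0 | 0) ⊢ =b=> m1, =b=> m2
  m1 = a.0 | (0 | 0 + 0 | 0) ⊢ =a=> m3
  m2 = b.0 | b.0 ⊢ =b=> m4, =b=> m5
  m3 = 0 | (0 | 0 + 0 | 0) ⊢ deadlocked
  m4 = 0 | b.0 ⊢ =b=> m6
  m5 = b.0 | 0 ⊢ =b=> m6
  m6 = 0 | 0 ⊢ deadlocked
LTS(Q): 7 reachable states
  n0 = b.(b.0 | b.0) + b.a.0 | (0 | 0 + 0 | 0) ⊢ =b=> n1, =b=> n2
  n1 = a.0 | (0 | 0 + 0 | 0) ⊢ =a=> n3
  n2 = b.0 | b.0 ⊢ =b=> n4, =b=> n5
  n3 = 0 | (0 | 0 + 0 | 0) ⊢ deadlocked
  n4 = 0 | b.0 ⊢ =b=> n6
  n5 = b.0 | 0 ⊢ =b=> n6
  n6 = 0 | 0 ⊢ deadlocked
Partition-refinement fixed point:
  B0 = {m0, n0}
  B1 = {m1, n1}
  B2 = {m3, m6, n3, n6}
  B3 = {m2, n2}
  B4 = {m4, m5, n4, n5}
m0 ∈ B0, n0 ∈ B0 → same block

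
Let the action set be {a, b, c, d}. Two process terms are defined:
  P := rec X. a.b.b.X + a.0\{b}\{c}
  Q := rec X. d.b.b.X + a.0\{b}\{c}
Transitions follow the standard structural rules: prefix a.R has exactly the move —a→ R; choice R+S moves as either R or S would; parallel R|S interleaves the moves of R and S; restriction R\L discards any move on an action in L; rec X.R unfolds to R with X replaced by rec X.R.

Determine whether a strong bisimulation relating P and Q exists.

NO

Reachable graph of P (4 states):
  u0 = rec X. a.b.b.X + a.0\{b}\{c} has moves -a-> u1, -a-> u2
  u1 = 0\{b}\{c} has moves stopped
  u2 = b.b.(rec X. a.b.b.X + a.0\{b}\{c}) has moves -b-> u3
  u3 = b.(rec X. a.b.b.X + a.0\{b}\{c}) has moves -b-> u0
Reachable graph of Q (4 states):
  v0 = rec X. d.b.b.X + a.0\{b}\{c} has moves -a-> v1, -d-> v2
  v1 = 0\{b}\{c} has moves stopped
  v2 = b.b.(rec X. d.b.b.X + a.0\{b}\{c}) has moves -b-> v3
  v3 = b.(rec X. d.b.b.X + a.0\{b}\{c}) has moves -b-> v0
Partition-refinement fixed point:
  B0 = {u0}
  B1 = {u2}
  B2 = {u3}
  B3 = {u1, v1}
  B4 = {v0}
  B5 = {v2}
  B6 = {v3}
u0 ∈ B0, v0 ∈ B4 → different blocks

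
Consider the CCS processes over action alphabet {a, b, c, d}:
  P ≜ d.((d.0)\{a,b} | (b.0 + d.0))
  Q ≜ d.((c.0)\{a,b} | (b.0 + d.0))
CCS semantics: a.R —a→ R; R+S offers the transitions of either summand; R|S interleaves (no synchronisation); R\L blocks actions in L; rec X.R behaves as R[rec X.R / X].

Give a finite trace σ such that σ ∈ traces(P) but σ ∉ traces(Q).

LTS(P): 5 reachable states
  m0 = d.((d.0)\{a,b} | (b.0 + d.0)) ⊢ =d=> m1
  m1 = (d.0)\{a,b} | (b.0 + d.0) ⊢ =b=> m2, =d=> m2, =d=> m3
  m2 = (d.0)\{a,b} | 0 ⊢ =d=> m4
  m3 = 0\{a,b} | (b.0 + d.0) ⊢ =b=> m4, =d=> m4
  m4 = 0\{a,b} | 0 ⊢ ∅
LTS(Q): 5 reachable states
  n0 = d.((c.0)\{a,b} | (b.0 + d.0)) ⊢ =d=> n1
  n1 = (c.0)\{a,b} | (b.0 + d.0) ⊢ =b=> n2, =c=> n3, =d=> n2
  n2 = (c.0)\{a,b} | 0 ⊢ =c=> n4
  n3 = 0\{a,b} | (b.0 + d.0) ⊢ =b=> n4, =d=> n4
  n4 = 0\{a,b} | 0 ⊢ ∅
Trace ⟨dbd⟩ through P, begin at {m0}:
  step 1 (d): {m1}
  step 2 (b): {m2}
  step 3 (d): {m4}
  P completes σ.
Trace ⟨dbd⟩ through Q, begin at {n0}:
  step 1 (d): {n1}
  step 2 (b): {n2}
  step 3 (d): no successor for Q

dbd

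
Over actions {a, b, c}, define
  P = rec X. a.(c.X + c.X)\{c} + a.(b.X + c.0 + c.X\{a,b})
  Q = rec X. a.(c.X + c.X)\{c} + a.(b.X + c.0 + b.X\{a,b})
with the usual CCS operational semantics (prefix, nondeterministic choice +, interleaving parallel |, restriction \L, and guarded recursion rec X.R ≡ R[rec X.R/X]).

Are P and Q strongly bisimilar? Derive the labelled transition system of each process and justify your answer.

P's transition system — 5 states:
  m0 = rec X. a.(c.X + c.X)\{c} + a.(b.X + c.0 + c.X\{a,b}) | =a=> m1, =a=> m2
  m1 = (c.(rec X. a.(c.X + c.X)\{c} + a.(b.X + c.0 + c.X\{a,b})) + c.(rec X. a.(c.X + c.X)\{c} + a.(b.X + c.0 + c.X\{a,b})))\{c} | deadlocked
  m2 = b.(rec X. a.(c.X + c.X)\{c} + a.(b.X + c.0 + c.X\{a,b})) + c.0 + c.(rec X. a.(c.X + c.X)\{c} + a.(b.X + c.0 + c.X\{a,b}))\{a,b} | =b=> m0, =c=> m3, =c=> m4
  m3 = (rec X. a.(c.X + c.X)\{c} + a.(b.X + c.0 + c.X\{a,b}))\{a,b} | deadlocked
  m4 = 0 | deadlocked
Q's transition system — 5 states:
  n0 = rec X. a.(c.X + c.X)\{c} + a.(b.X + c.0 + b.X\{a,b}) | =a=> n1, =a=> n2
  n1 = (c.(rec X. a.(c.X + c.X)\{c} + a.(b.X + c.0 + b.X\{a,b})) + c.(rec X. a.(c.X + c.X)\{c} + a.(b.X + c.0 + b.X\{a,b})))\{c} | deadlocked
  n2 = b.(rec X. a.(c.X + c.X)\{c} + a.(b.X + c.0 + b.X\{a,b})) + c.0 + b.(rec X. a.(c.X + c.X)\{c} + a.(b.X + c.0 + b.X\{a,b}))\{a,b} | =b=> n0, =b=> n3, =c=> n4
  n3 = (rec X. a.(c.X + c.X)\{c} + a.(b.X + c.0 + b.X\{a,b}))\{a,b} | deadlocked
  n4 = 0 | deadlocked
Coarsest stable partition (strong bisimilarity classes):
  B0 = {m0}
  B1 = {m2}
  B2 = {m1, m3, m4, n1, n3, n4}
  B3 = {n0}
  B4 = {n2}
m0 ∈ B0, n0 ∈ B3 → different blocks

not bisimilar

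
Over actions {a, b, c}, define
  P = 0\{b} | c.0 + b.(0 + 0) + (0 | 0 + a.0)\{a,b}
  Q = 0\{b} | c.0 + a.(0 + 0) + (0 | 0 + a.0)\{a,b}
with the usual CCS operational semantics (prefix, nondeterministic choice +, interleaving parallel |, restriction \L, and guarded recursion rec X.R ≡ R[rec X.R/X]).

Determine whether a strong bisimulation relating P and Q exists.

NO

Reachable graph of P (3 states):
  s0 = 0\{b} | c.0 + b.(0 + 0) + (0 | 0 + a.0)\{a,b} | ··b··> s1, ··c··> s2
  s1 = 0 + 0 | (no moves)
  s2 = 0\{b} | 0 | (no moves)
Reachable graph of Q (3 states):
  t0 = 0\{b} | c.0 + a.(0 + 0) + (0 | 0 + a.0)\{a,b} | ··a··> t1, ··c··> t2
  t1 = 0 + 0 | (no moves)
  t2 = 0\{b} | 0 | (no moves)
Partition-refinement fixed point:
  B0 = {s0}
  B1 = {s1, s2, t1, t2}
  B2 = {t0}
s0 ∈ B0, t0 ∈ B2 → different blocks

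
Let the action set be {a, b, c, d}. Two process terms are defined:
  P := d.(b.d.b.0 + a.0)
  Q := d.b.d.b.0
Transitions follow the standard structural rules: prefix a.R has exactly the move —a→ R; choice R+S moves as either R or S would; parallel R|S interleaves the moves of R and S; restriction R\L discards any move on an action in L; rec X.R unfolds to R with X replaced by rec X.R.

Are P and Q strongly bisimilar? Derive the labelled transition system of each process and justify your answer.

Reachable graph of P (5 states):
  p0 = d.(b.d.b.0 + a.0) ⊢ —d→ p1
  p1 = b.d.b.0 + a.0 ⊢ —a→ p2, —b→ p3
  p2 = 0 ⊢ deadlocked
  p3 = d.b.0 ⊢ —d→ p4
  p4 = b.0 ⊢ —b→ p2
Reachable graph of Q (5 states):
  q0 = d.b.d.b.0 ⊢ —d→ q1
  q1 = b.d.b.0 ⊢ —b→ q2
  q2 = d.b.0 ⊢ —d→ q3
  q3 = b.0 ⊢ —b→ q4
  q4 = 0 ⊢ deadlocked
Coarsest stable partition (strong bisimilarity classes):
  B0 = {p0}
  B1 = {p1}
  B2 = {p3, q2}
  B3 = {p4, q3}
  B4 = {p2, q4}
  B5 = {q0}
  B6 = {q1}
p0 ∈ B0, q0 ∈ B5 → different blocks

not bisimilar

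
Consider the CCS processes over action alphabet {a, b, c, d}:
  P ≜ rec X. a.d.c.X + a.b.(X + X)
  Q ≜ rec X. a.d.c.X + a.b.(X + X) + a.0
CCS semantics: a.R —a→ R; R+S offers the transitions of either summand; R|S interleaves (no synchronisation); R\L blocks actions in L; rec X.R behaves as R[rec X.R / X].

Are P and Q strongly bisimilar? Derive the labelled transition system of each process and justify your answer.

Reachable graph of P (5 states):
  u0 = rec X. a.d.c.X + a.b.(X + X) → --a--▸ u1, --a--▸ u2
  u1 = b.((rec X. a.d.c.X + a.b.(X + X)) + (rec X. a.d.c.X + a.b.(X + X))) → --b--▸ u3
  u2 = d.c.(rec X. a.d.c.X + a.b.(X + X)) → --d--▸ u4
  u3 = (rec X. a.d.c.X + a.b.(X + X)) + (rec X. a.d.c.X + a.b.(X + X)) → --a--▸ u1, --a--▸ u2
  u4 = c.(rec X. a.d.c.X + a.b.(X + X)) → --c--▸ u0
Reachable graph of Q (6 states):
  v0 = rec X. a.d.c.X + a.b.(X + X) + a.0 → --a--▸ v1, --a--▸ v2, --a--▸ v3
  v1 = 0 → (no moves)
  v2 = b.((rec X. a.d.c.X + a.b.(X + X) + a.0) + (rec X. a.d.c.X + a.b.(X + X) + a.0)) → --b--▸ v4
  v3 = d.c.(rec X. a.d.c.X + a.b.(X + X) + a.0) → --d--▸ v5
  v4 = (rec X. a.d.c.X + a.b.(X + X) + a.0) + (rec X. a.d.c.X + a.b.(X + X) + a.0) → --a--▸ v1, --a--▸ v2, --a--▸ v3
  v5 = c.(rec X. a.d.c.X + a.b.(X + X) + a.0) → --c--▸ v0
Bisimilarity quotient blocks:
  B0 = {u0, u3}
  B1 = {u1}
  B2 = {u2}
  B3 = {u4}
  B4 = {v0, v4}
  B5 = {v2}
  B6 = {v1}
  B7 = {v3}
  B8 = {v5}
u0 ∈ B0, v0 ∈ B4 → different blocks

NO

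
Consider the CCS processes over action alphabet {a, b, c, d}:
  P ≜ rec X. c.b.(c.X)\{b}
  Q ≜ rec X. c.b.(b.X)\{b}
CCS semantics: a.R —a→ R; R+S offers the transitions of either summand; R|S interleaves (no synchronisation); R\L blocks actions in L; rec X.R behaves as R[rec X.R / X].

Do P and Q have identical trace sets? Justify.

NO — witness ⟨cbc⟩

LTS(P): 5 reachable states
  u0 = rec X. c.b.(c.X)\{b} ⊢ =c=> u1
  u1 = b.(c.(rec X. c.b.(c.X)\{b}))\{b} ⊢ =b=> u2
  u2 = (c.(rec X. c.b.(c.X)\{b}))\{b} ⊢ =c=> u3
  u3 = (rec X. c.b.(c.X)\{b})\{b} ⊢ =c=> u4
  u4 = (b.(c.(rec X. c.b.(c.X)\{b}))\{b})\{b} ⊢ ·
LTS(Q): 3 reachable states
  v0 = rec X. c.b.(b.X)\{b} ⊢ =c=> v1
  v1 = b.(b.(rec X. c.b.(b.X)\{b}))\{b} ⊢ =b=> v2
  v2 = (b.(rec X. c.b.(b.X)\{b}))\{b} ⊢ ·
Trace ⟨cbc⟩ through P, begin at {u0}:
  [1] c ⇒ {u1}
  [2] b ⇒ {u2}
  [3] c ⇒ {u3}
  ✓ P
Trace ⟨cbc⟩ through Q, begin at {v0}:
  [1] c ⇒ {v1}
  [2] b ⇒ {v2}
  [3] c ⇒ no successor for Q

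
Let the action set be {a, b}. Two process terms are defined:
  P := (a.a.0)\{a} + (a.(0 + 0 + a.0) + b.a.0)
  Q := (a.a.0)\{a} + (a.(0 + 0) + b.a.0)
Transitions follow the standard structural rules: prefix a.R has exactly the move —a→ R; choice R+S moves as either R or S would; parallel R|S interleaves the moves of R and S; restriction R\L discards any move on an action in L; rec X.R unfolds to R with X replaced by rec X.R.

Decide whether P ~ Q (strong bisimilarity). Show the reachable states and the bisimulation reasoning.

LTS(P): 4 reachable states
  s0 = (a.a.0)\{a} + (a.(0 + 0 + a.0) + b.a.0) has moves —a→ s1, —b→ s2
  s1 = 0 + 0 + a.0 has moves —a→ s3
  s2 = a.0 has moves —a→ s3
  s3 = 0 has moves ·
LTS(Q): 4 reachable states
  t0 = (a.a.0)\{a} + (a.(0 + 0) + b.a.0) has moves —a→ t1, —b→ t2
  t1 = 0 + 0 has moves ·
  t2 = a.0 has moves —a→ t3
  t3 = 0 has moves ·
Partition-refinement fixed point:
  B0 = {s0}
  B1 = {s1, s2, t2}
  B2 = {s3, t1, t3}
  B3 = {t0}
s0 ∈ B0, t0 ∈ B3 → different blocks

NO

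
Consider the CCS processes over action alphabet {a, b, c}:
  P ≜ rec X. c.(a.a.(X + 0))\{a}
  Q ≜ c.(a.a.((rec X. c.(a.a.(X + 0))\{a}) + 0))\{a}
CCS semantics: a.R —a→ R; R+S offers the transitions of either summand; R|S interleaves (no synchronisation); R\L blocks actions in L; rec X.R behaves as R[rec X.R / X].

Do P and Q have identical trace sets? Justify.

Reachable graph of P (2 states):
  p0 = rec X. c.(a.a.(X + 0))\{a} ⊢ -c-> p1
  p1 = (a.a.((rec X. c.(a.a.(X + 0))\{a}) + 0))\{a} ⊢ stopped
Reachable graph of Q (2 states):
  q0 = c.(a.a.((rec X. c.(a.a.(X + 0))\{a}) + 0))\{a} ⊢ -c-> q1
  q1 = (a.a.((rec X. c.(a.a.(X + 0))\{a}) + 0))\{a} ⊢ stopped
Bisimilarity quotient blocks:
  B0 = {p0, q0}
  B1 = {p1, q1}
p0 ∈ B0, q0 ∈ B0 → same block
Bisimilar ⇒ trace-equivalent.

traces(P) = traces(Q)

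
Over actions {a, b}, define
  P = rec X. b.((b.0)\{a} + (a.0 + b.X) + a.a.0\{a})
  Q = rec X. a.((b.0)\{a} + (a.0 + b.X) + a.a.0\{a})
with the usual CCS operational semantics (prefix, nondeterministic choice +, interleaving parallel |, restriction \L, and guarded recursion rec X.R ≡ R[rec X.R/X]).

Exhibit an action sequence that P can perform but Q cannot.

P's transition system — 5 states:
  s0 = rec X. b.((b.0)\{a} + (a.0 + b.X) + a.a.0\{a}) :: ··b··> s1
  s1 = (b.0)\{a} + (a.0 + b.(rec X. b.((b.0)\{a} + (a.0 + b.X) + a.a.0\{a}))) + a.a.0\{a} :: ··a··> s2, ··a··> s3, ··b··> s0, ··b··> s4
  s2 = 0 :: ·
  s3 = a.0\{a} :: ··a··> s4
  s4 = 0\{a} :: ·
Q's transition system — 5 states:
  t0 = rec X. a.((b.0)\{a} + (a.0 + b.X) + a.a.0\{a}) :: ··a··> t1
  t1 = (b.0)\{a} + (a.0 + b.(rec X. a.((b.0)\{a} + (a.0 + b.X) + a.a.0\{a}))) + a.a.0\{a} :: ··a··> t2, ··a··> t3, ··b··> t0, ··b··> t4
  t2 = 0 :: ·
  t3 = a.0\{a} :: ··a··> t4
  t4 = 0\{a} :: ·
Trace ⟨b⟩ through P, begin at {s0}:
  [1] b ⇒ {s1}
  ✓ P
Trace ⟨b⟩ through Q, begin at {t0}:
  [1] b ⇒ ∅ (Q stuck)

b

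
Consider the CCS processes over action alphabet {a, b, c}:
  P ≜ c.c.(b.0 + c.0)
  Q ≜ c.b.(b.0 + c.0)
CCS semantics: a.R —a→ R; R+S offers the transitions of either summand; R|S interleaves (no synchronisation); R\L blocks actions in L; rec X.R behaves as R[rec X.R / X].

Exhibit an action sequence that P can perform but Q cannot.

cc

Reachable graph of P (4 states):
  s0 = c.c.(b.0 + c.0) → -c-> s1
  s1 = c.(b.0 + c.0) → -c-> s2
  s2 = b.0 + c.0 → -b-> s3, -c-> s3
  s3 = 0 → deadlocked
Reachable graph of Q (4 states):
  t0 = c.b.(b.0 + c.0) → -c-> t1
  t1 = b.(b.0 + c.0) → -b-> t2
  t2 = b.0 + c.0 → -b-> t3, -c-> t3
  t3 = 0 → deadlocked
Executing cc from P (initial set {s0}):
  [1] c ⇒ {s1}
  [2] c ⇒ {s2}
  P completes σ.
Executing cc from Q (initial set {t0}):
  [1] c ⇒ {t1}
  [2] c ⇒ ∅  — Q cannot continue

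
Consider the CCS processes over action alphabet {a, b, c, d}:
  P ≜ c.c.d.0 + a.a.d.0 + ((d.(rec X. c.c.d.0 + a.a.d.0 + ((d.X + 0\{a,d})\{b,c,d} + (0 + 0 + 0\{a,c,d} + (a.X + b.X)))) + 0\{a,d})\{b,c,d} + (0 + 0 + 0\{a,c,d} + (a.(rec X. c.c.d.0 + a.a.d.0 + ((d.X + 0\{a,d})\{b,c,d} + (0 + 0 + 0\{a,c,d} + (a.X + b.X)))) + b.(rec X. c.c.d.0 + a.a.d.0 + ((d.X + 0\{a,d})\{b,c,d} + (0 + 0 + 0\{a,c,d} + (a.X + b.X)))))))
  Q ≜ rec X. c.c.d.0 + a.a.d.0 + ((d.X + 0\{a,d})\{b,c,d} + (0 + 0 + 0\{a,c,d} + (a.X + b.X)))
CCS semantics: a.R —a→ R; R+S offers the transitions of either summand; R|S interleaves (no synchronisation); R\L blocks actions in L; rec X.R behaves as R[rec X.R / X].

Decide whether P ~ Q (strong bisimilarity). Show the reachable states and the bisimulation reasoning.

Reachable graph of P (6 states):
  m0 = c.c.d.0 + a.a.d.0 + ((d.(rec X. c.c.d.0 + a.a.d.0 + ((d.X + 0\{a,d})\{b,c,d} + (0 + 0 + 0\{a,c,d} + (a.X + b.X)))) + 0\{a,d})\{b,c,d} + (0 + 0 + 0\{a,c,d} + (a.(rec X. c.c.d.0 + a.a.d.0 + ((d.X + 0\{a,d})\{b,c,d} + (0 + 0 + 0\{a,c,d} + (a.X + b.X)))) + b.(rec X. c.c.d.0 + a.a.d.0 + ((d.X + 0\{a,d})\{b,c,d} + (0 + 0 + 0\{a,c,d} + (a.X + b.X))))))) has moves —a→ m1, —a→ m2, —b→ m2, —c→ m3
  m1 = a.d.0 has moves —a→ m4
  m2 = rec X. c.c.d.0 + a.a.d.0 + ((d.X + 0\{a,d})\{b,c,d} + (0 + 0 + 0\{a,c,d} + (a.X + b.X))) has moves —a→ m1, —a→ m2, —b→ m2, —c→ m3
  m3 = c.d.0 has moves —c→ m4
  m4 = d.0 has moves —d→ m5
  m5 = 0 has moves stopped
Reachable graph of Q (5 states):
  n0 = rec X. c.c.d.0 + a.a.d.0 + ((d.X + 0\{a,d})\{b,c,d} + (0 + 0 + 0\{a,c,d} + (a.X + b.X))) has moves —a→ n0, —a→ n1, —b→ n0, —c→ n2
  n1 = a.d.0 has moves —a→ n3
  n2 = c.d.0 has moves —c→ n3
  n3 = d.0 has moves —d→ n4
  n4 = 0 has moves stopped
Partition-refinement fixed point:
  B0 = {m0, m2, n0}
  B1 = {m1, n1}
  B2 = {m4, n3}
  B3 = {m5, n4}
  B4 = {m3, n2}
m0 ∈ B0, n0 ∈ B0 → same block

YES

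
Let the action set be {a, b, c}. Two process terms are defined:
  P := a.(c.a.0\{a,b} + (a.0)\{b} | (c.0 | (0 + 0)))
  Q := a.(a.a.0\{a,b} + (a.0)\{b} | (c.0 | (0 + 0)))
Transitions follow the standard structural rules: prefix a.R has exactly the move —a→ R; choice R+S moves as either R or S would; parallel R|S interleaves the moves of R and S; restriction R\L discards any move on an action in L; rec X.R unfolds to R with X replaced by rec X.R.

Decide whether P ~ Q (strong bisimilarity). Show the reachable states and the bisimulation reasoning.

not bisimilar

P's transition system — 7 states:
  m0 = a.(c.a.0\{a,b} + (a.0)\{b} | (c.0 | (0 + 0))) :: =a=> m1
  m1 = c.a.0\{a,b} + (a.0)\{b} | (c.0 | (0 + 0)) :: =a=> m2, =c=> m3, =c=> m4
  m2 = 0\{b} | (c.0 | (0 + 0)) :: =c=> m5
  m3 = (a.0)\{b} | (0 | (0 + 0)) :: =a=> m5
  m4 = a.0\{a,b} :: =a=> m6
  m5 = 0\{b} | (0 | (0 + 0)) :: deadlocked
  m6 = 0\{a,b} :: deadlocked
Q's transition system — 7 states:
  n0 = a.(a.a.0\{a,b} + (a.0)\{b} | (c.0 | (0 + 0))) :: =a=> n1
  n1 = a.a.0\{a,b} + (a.0)\{b} | (c.0 | (0 + 0)) :: =a=> n2, =a=> n3, =c=> n4
  n2 = 0\{b} | (c.0 | (0 + 0)) :: =c=> n5
  n3 = a.0\{a,b} :: =a=> n6
  n4 = (a.0)\{b} | (0 | (0 + 0)) :: =a=> n5
  n5 = 0\{b} | (0 | (0 + 0)) :: deadlocked
  n6 = 0\{a,b} :: deadlocked
Partition-refinement fixed point:
  B0 = {m0}
  B1 = {m1}
  B2 = {m3, m4, n3, n4}
  B3 = {m5, m6, n5, n6}
  B4 = {m2, n2}
  B5 = {n0}
  B6 = {n1}
m0 ∈ B0, n0 ∈ B5 → different blocks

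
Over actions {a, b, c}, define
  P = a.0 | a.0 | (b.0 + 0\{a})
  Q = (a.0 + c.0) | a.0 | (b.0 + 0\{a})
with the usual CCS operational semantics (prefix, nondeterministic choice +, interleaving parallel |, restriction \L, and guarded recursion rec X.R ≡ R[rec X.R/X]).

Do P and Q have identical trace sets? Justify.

NO — witness ⟨c⟩

P's transition system — 8 states:
  s0 = a.0 | a.0 | (b.0 + 0\{a}) | -a-> s1, -a-> s2, -b-> s3
  s1 = 0 | a.0 | (b.0 + 0\{a}) | -a-> s4, -b-> s5
  s2 = a.0 | 0 | (b.0 + 0\{a}) | -a-> s4, -b-> s6
  s3 = a.0 | a.0 | 0 | -a-> s5, -a-> s6
  s4 = 0 | 0 | (b.0 + 0\{a}) | -b-> s7
  s5 = 0 | a.0 | 0 | -a-> s7
  s6 = a.0 | 0 | 0 | -a-> s7
  s7 = 0 | 0 | 0 | (no moves)
Q's transition system — 8 states:
  t0 = (a.0 + c.0) | a.0 | (b.0 + 0\{a}) | -a-> t1, -a-> t2, -b-> t3, -c-> t2
  t1 = (a.0 + c.0) | 0 | (b.0 + 0\{a}) | -a-> t4, -b-> t5, -c-> t4
  t2 = 0 | a.0 | (b.0 + 0\{a}) | -a-> t4, -b-> t6
  t3 = (a.0 + c.0) | a.0 | 0 | -a-> t5, -a-> t6, -c-> t6
  t4 = 0 | 0 | (b.0 + 0\{a}) | -b-> t7
  t5 = (a.0 + c.0) | 0 | 0 | -a-> t7, -c-> t7
  t6 = 0 | a.0 | 0 | -a-> t7
  t7 = 0 | 0 | 0 | (no moves)
Run σ = ⟨c⟩ on Q: start {t0}
  after c @ step 1: {t2}
  Q completes σ.
Run σ = ⟨c⟩ on P: start {s0}
  after c @ step 1: ∅ (P stuck)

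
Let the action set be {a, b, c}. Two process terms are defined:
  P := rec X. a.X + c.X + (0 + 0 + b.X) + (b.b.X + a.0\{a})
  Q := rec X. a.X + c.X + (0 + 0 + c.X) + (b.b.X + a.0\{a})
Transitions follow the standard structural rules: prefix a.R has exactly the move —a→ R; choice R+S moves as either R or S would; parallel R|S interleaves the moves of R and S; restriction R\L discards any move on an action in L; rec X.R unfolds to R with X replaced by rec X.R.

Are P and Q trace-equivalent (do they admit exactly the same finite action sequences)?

traces(P) ≠ traces(Q) — witness ⟨ba⟩

LTS(P): 3 reachable states
  s0 = rec X. a.X + c.X + (0 + 0 + b.X) + (b.b.X + a.0\{a}) has moves --a--▸ s0, --a--▸ s1, --b--▸ s0, --b--▸ s2, --c--▸ s0
  s1 = 0\{a} has moves deadlocked
  s2 = b.(rec X. a.X + c.X + (0 + 0 + b.X) + (b.b.X + a.0\{a})) has moves --b--▸ s0
LTS(Q): 3 reachable states
  t0 = rec X. a.X + c.X + (0 + 0 + c.X) + (b.b.X + a.0\{a}) has moves --a--▸ t0, --a--▸ t1, --b--▸ t2, --c--▸ t0
  t1 = 0\{a} has moves deadlocked
  t2 = b.(rec X. a.X + c.X + (0 + 0 + c.X) + (b.b.X + a.0\{a})) has moves --b--▸ t0
Trace ⟨ba⟩ through P, begin at {s0}:
  after b @ step 1: {s0, s2}
  after a @ step 2: {s0, s1}
  ✓ P
Trace ⟨ba⟩ through Q, begin at {t0}:
  after b @ step 1: {t2}
  after a @ step 2: ∅ (Q stuck)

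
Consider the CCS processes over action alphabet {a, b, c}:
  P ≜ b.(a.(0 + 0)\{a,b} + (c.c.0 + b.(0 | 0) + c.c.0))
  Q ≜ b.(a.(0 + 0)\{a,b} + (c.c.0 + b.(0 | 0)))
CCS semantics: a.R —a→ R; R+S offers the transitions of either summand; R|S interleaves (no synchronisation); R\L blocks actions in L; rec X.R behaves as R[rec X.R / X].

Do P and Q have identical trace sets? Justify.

traces(P) = traces(Q)

P's transition system — 6 states:
  u0 = b.(a.(0 + 0)\{a,b} + (c.c.0 + b.(0 | 0) + c.c.0)) | —b→ u1
  u1 = a.(0 + 0)\{a,b} + (c.c.0 + b.(0 | 0) + c.c.0) | —a→ u2, —b→ u3, —c→ u4
  u2 = (0 + 0)\{a,b} | ∅
  u3 = 0 | 0 | ∅
  u4 = c.0 | —c→ u5
  u5 = 0 | ∅
Q's transition system — 6 states:
  v0 = b.(a.(0 + 0)\{a,b} + (c.c.0 + b.(0 | 0))) | —b→ v1
  v1 = a.(0 + 0)\{a,b} + (c.c.0 + b.(0 | 0)) | —a→ v2, —b→ v3, —c→ v4
  v2 = (0 + 0)\{a,b} | ∅
  v3 = 0 | 0 | ∅
  v4 = c.0 | —c→ v5
  v5 = 0 | ∅
Partition-refinement fixed point:
  B0 = {u0, v0}
  B1 = {u1, v1}
  B2 = {u4, v4}
  B3 = {u2, u3, u5, v2, v3, v5}
u0 ∈ B0, v0 ∈ B0 → same block
Bisimilar ⇒ trace-equivalent.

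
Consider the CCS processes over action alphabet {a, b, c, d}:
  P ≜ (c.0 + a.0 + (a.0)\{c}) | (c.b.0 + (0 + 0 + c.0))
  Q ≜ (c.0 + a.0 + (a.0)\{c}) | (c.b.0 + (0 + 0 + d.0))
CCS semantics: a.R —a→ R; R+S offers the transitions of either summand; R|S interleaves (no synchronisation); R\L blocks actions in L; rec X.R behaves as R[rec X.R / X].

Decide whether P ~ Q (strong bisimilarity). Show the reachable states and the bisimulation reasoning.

NO

P's transition system — 9 states:
  s0 = (c.0 + a.0 + (a.0)\{c}) | (c.b.0 + (0 + 0 + c.0)) | —a→ s1, —a→ s2, —c→ s1, —c→ s3, —c→ s4
  s1 = 0 | (c.b.0 + (0 + 0 + c.0)) | —c→ s5, —c→ s6
  s2 = 0\{c} | (c.b.0 + (0 + 0 + c.0)) | —c→ s7, —c→ s8
  s3 = (c.0 + a.0 + (a.0)\{c}) | 0 | —a→ s5, —a→ s7, —c→ s5
  s4 = (c.0 + a.0 + (a.0)\{c}) | b.0 | —a→ s6, —a→ s8, —b→ s3, —c→ s6
  s5 = 0 | 0 | deadlocked
  s6 = 0 | b.0 | —b→ s5
  s7 = 0\{c} | 0 | deadlocked
  s8 = 0\{c} | b.0 | —b→ s7
Q's transition system — 9 states:
  t0 = (c.0 + a.0 + (a.0)\{c}) | (c.b.0 + (0 + 0 + d.0)) | —a→ t1, —a→ t2, —c→ t1, —c→ t3, —d→ t4
  t1 = 0 | (c.b.0 + (0 + 0 + d.0)) | —c→ t5, —d→ t6
  t2 = 0\{c} | (c.b.0 + (0 + 0 + d.0)) | —c→ t7, —d→ t8
  t3 = (c.0 + a.0 + (a.0)\{c}) | b.0 | —a→ t5, —a→ t7, —b→ t4, —c→ t5
  t4 = (c.0 + a.0 + (a.0)\{c}) | 0 | —a→ t6, —a→ t8, —c→ t6
  t5 = 0 | b.0 | —b→ t6
  t6 = 0 | 0 | deadlocked
  t7 = 0\{c} | b.0 | —b→ t8
  t8 = 0\{c} | 0 | deadlocked
Bisimilarity quotient blocks:
  B0 = {s0}
  B1 = {s1, s2}
  B2 = {s5, s7, t6, t8}
  B3 = {s6, s8, t5, t7}
  B4 = {s4, t3}
  B5 = {s3, t4}
  B6 = {t0}
  B7 = {t1, t2}
s0 ∈ B0, t0 ∈ B6 → different blocks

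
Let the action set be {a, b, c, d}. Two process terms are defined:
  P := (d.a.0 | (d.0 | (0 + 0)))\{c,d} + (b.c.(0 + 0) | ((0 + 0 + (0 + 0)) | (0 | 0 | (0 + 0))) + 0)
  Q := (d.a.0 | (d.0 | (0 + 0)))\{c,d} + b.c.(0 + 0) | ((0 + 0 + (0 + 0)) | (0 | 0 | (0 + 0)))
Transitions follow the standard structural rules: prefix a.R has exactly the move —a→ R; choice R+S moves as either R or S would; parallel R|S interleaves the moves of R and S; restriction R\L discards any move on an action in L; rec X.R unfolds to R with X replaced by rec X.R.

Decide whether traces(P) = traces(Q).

trace-equivalent

LTS(P): 3 reachable states
  p0 = (d.a.0 | (d.0 | (0 + 0)))\{c,d} + (b.c.(0 + 0) | ((0 + 0 + (0 + 0)) | (0 | 0 | (0 + 0))) + 0) | -b-> p1
  p1 = c.(0 + 0) | ((0 + 0 + (0 + 0)) | (0 | 0 | (0 + 0))) | -c-> p2
  p2 = (0 + 0) | ((0 + 0 + (0 + 0)) | (0 | 0 | (0 + 0))) | ∅
LTS(Q): 3 reachable states
  q0 = (d.a.0 | (d.0 | (0 + 0)))\{c,d} + b.c.(0 + 0) | ((0 + 0 + (0 + 0)) | (0 | 0 | (0 + 0))) | -b-> q1
  q1 = c.(0 + 0) | ((0 + 0 + (0 + 0)) | (0 | 0 | (0 + 0))) | -c-> q2
  q2 = (0 + 0) | ((0 + 0 + (0 + 0)) | (0 | 0 | (0 + 0))) | ∅
Partition-refinement fixed point:
  B0 = {p0, q0}
  B1 = {p1, q1}
  B2 = {p2, q2}
p0 ∈ B0, q0 ∈ B0 → same block
Bisimilar ⇒ trace-equivalent.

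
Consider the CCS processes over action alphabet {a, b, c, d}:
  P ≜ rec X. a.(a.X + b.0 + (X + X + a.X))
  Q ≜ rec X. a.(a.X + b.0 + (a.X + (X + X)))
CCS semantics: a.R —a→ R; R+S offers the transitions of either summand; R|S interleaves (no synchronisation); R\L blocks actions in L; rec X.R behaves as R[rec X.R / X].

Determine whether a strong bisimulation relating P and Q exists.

YES

P's transition system — 3 states:
  p0 = rec X. a.(a.X + b.0 + (X + X + a.X)) | —a→ p1
  p1 = a.(rec X. a.(a.X + b.0 + (X + X + a.X))) + b.0 + ((rec X. a.(a.X + b.0 + (X + X + a.X))) + (rec X. a.(a.X + b.0 + (X + X + a.X))) + a.(rec X. a.(a.X + b.0 + (X + X + a.X)))) | —a→ p0, —a→ p1, —b→ p2
  p2 = 0 | stopped
Q's transition system — 3 states:
  q0 = rec X. a.(a.X + b.0 + (a.X + (X + X))) | —a→ q1
  q1 = a.(rec X. a.(a.X + b.0 + (a.X + (X + X)))) + b.0 + (a.(rec X. a.(a.X + b.0 + (a.X + (X + X)))) + ((rec X. a.(a.X + b.0 + (a.X + (X + X)))) + (rec X. a.(a.X + b.0 + (a.X + (X + X)))))) | —a→ q0, —a→ q1, —b→ q2
  q2 = 0 | stopped
Bisimilarity quotient blocks:
  B0 = {p0, q0}
  B1 = {p1, q1}
  B2 = {p2, q2}
p0 ∈ B0, q0 ∈ B0 → same block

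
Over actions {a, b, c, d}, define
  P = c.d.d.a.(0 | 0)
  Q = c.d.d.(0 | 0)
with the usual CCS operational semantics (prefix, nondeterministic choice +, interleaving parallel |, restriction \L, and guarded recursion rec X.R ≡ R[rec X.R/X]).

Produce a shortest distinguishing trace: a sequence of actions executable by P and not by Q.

LTS(P): 5 reachable states
  u0 = c.d.d.a.(0 | 0) :: --c--▸ u1
  u1 = d.d.a.(0 | 0) :: --d--▸ u2
  u2 = d.a.(0 | 0) :: --d--▸ u3
  u3 = a.(0 | 0) :: --a--▸ u4
  u4 = 0 | 0 :: ·
LTS(Q): 4 reachable states
  v0 = c.d.d.(0 | 0) :: --c--▸ v1
  v1 = d.d.(0 | 0) :: --d--▸ v2
  v2 = d.(0 | 0) :: --d--▸ v3
  v3 = 0 | 0 :: ·
Trace ⟨cdda⟩ through P, begin at {u0}:
  step 1 (c): {u1}
  step 2 (d): {u2}
  step 3 (d): {u3}
  step 4 (a): {u4}
  ✓ P
Trace ⟨cdda⟩ through Q, begin at {v0}:
  step 1 (c): {v1}
  step 2 (d): {v2}
  step 3 (d): {v3}
  step 4 (a): ∅ (Q stuck)

cdda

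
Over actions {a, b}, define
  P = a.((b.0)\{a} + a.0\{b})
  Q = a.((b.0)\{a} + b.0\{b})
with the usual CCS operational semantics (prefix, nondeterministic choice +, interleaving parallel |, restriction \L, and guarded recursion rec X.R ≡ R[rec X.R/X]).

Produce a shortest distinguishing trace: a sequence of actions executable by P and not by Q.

Reachable graph of P (4 states):
  u0 = a.((b.0)\{a} + a.0\{b}) | —a→ u1
  u1 = (b.0)\{a} + a.0\{b} | —a→ u2, —b→ u3
  u2 = 0\{b} | stopped
  u3 = 0\{a} | stopped
Reachable graph of Q (4 states):
  v0 = a.((b.0)\{a} + b.0\{b}) | —a→ v1
  v1 = (b.0)\{a} + b.0\{b} | —b→ v2, —b→ v3
  v2 = 0\{a} | stopped
  v3 = 0\{b} | stopped
Executing aa from P (initial set {u0}):
  [1] a ⇒ {u1}
  [2] a ⇒ {u2}
  P completes σ.
Executing aa from Q (initial set {v0}):
  [1] a ⇒ {v1}
  [2] a ⇒ ∅ (Q stuck)

aa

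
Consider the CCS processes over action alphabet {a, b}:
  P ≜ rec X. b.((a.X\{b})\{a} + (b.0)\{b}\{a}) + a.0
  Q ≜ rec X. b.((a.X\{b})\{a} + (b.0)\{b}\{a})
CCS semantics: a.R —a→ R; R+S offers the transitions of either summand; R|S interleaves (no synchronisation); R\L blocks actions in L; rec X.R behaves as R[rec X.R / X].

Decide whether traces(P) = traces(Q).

LTS(P): 3 reachable states
  m0 = rec X. b.((a.X\{b})\{a} + (b.0)\{b}\{a}) + a.0 has moves =a=> m1, =b=> m2
  m1 = 0 has moves ·
  m2 = (a.(rec X. b.((a.X\{b})\{a} + (b.0)\{b}\{a}) + a.0)\{b})\{a} + (b.0)\{b}\{a} has moves ·
LTS(Q): 2 reachable states
  n0 = rec X. b.((a.X\{b})\{a} + (b.0)\{b}\{a}) has moves =b=> n1
  n1 = (a.(rec X. b.((a.X\{b})\{a} + (b.0)\{b}\{a}))\{b})\{a} + (b.0)\{b}\{a} has moves ·
Executing a from P (initial set {m0}):
  after a @ step 1: {m1}
  P completes σ.
Executing a from Q (initial set {n0}):
  after a @ step 1: no successor for Q

trace-distinct — witness ⟨a⟩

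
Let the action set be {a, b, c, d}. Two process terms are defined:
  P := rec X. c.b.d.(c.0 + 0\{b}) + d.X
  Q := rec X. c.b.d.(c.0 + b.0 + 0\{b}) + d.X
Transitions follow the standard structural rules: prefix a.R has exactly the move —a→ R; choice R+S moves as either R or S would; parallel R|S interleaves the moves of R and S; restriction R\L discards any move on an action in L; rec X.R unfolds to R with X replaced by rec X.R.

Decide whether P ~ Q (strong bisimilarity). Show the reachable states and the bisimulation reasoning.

not bisimilar

LTS(P): 5 reachable states
  p0 = rec X. c.b.d.(c.0 + 0\{b}) + d.X has moves —c→ p1, —d→ p0
  p1 = b.d.(c.0 + 0\{b}) has moves —b→ p2
  p2 = d.(c.0 + 0\{b}) has moves —d→ p3
  p3 = c.0 + 0\{b} has moves —c→ p4
  p4 = 0 has moves ∅
LTS(Q): 5 reachable states
  q0 = rec X. c.b.d.(c.0 + b.0 + 0\{b}) + d.X has moves —c→ q1, —d→ q0
  q1 = b.d.(c.0 + b.0 + 0\{b}) has moves —b→ q2
  q2 = d.(c.0 + b.0 + 0\{b}) has moves —d→ q3
  q3 = c.0 + b.0 + 0\{b} has moves —b→ q4, —c→ q4
  q4 = 0 has moves ∅
Partition-refinement fixed point:
  B0 = {p0}
  B1 = {p1}
  B2 = {p2}
  B3 = {p3}
  B4 = {p4, q4}
  B5 = {q0}
  B6 = {q1}
  B7 = {q2}
  B8 = {q3}
p0 ∈ B0, q0 ∈ B5 → different blocks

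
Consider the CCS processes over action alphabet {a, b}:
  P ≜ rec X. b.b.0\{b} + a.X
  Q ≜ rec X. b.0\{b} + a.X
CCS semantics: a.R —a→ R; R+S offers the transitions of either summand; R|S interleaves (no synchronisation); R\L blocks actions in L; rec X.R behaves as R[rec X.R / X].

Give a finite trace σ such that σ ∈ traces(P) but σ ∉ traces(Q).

bb

P's transition system — 3 states:
  u0 = rec X. b.b.0\{b} + a.X ⊢ -a-> u0, -b-> u1
  u1 = b.0\{b} ⊢ -b-> u2
  u2 = 0\{b} ⊢ (no moves)
Q's transition system — 2 states:
  v0 = rec X. b.0\{b} + a.X ⊢ -a-> v0, -b-> v1
  v1 = 0\{b} ⊢ (no moves)
Run σ = ⟨bb⟩ on P: start {u0}
  step 1 (b): {u1}
  step 2 (b): {u2}
  — P admits the full trace.
Run σ = ⟨bb⟩ on Q: start {v0}
  step 1 (b): {v1}
  step 2 (b): no successor for Q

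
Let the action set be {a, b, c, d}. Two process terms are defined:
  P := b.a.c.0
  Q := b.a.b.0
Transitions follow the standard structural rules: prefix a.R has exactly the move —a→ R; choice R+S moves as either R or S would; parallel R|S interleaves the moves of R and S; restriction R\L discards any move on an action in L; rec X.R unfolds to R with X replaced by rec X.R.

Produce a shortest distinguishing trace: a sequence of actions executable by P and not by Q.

Reachable graph of P (4 states):
  u0 = b.a.c.0 ⊢ =b=> u1
  u1 = a.c.0 ⊢ =a=> u2
  u2 = c.0 ⊢ =c=> u3
  u3 = 0 ⊢ ·
Reachable graph of Q (4 states):
  v0 = b.a.b.0 ⊢ =b=> v1
  v1 = a.b.0 ⊢ =a=> v2
  v2 = b.0 ⊢ =b=> v3
  v3 = 0 ⊢ ·
Trace ⟨bac⟩ through P, begin at {u0}:
  [1] b ⇒ {u1}
  [2] a ⇒ {u2}
  [3] c ⇒ {u3}
  ✓ P
Trace ⟨bac⟩ through Q, begin at {v0}:
  [1] b ⇒ {v1}
  [2] a ⇒ {v2}
  [3] c ⇒ no successor for Q

bac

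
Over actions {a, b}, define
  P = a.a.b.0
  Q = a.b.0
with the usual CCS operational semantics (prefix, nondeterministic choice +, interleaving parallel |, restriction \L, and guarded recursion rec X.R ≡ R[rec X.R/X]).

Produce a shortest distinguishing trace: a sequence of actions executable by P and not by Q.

aa

P's transition system — 4 states:
  s0 = a.a.b.0 | =a=> s1
  s1 = a.b.0 | =a=> s2
  s2 = b.0 | =b=> s3
  s3 = 0 | ∅
Q's transition system — 3 states:
  t0 = a.b.0 | =a=> t1
  t1 = b.0 | =b=> t2
  t2 = 0 | ∅
Run σ = ⟨aa⟩ on P: start {s0}
  [1] a ⇒ {s1}
  [2] a ⇒ {s2}
  ✓ P
Run σ = ⟨aa⟩ on Q: start {t0}
  [1] a ⇒ {t1}
  [2] a ⇒ ∅ (Q stuck)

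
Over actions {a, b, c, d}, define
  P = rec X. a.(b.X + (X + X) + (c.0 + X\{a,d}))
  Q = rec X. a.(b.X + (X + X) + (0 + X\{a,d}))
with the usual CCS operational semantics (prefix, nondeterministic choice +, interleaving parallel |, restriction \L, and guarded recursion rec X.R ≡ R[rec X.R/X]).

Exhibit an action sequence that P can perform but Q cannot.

P's transition system — 3 states:
  p0 = rec X. a.(b.X + (X + X) + (c.0 + X\{a,d})) has moves —a→ p1
  p1 = b.(rec X. a.(b.X + (X + X) + (c.0 + X\{a,d}))) + ((rec X. a.(b.X + (X + X) + (c.0 + X\{a,d}))) + (rec X. a.(b.X + (X + X) + (c.0 + X\{a,d})))) + (c.0 + (rec X. a.(b.X + (X + X) + (c.0 + X\{a,d})))\{a,d}) has moves —a→ p1, —b→ p0, —c→ p2
  p2 = 0 has moves ∅
Q's transition system — 2 states:
  q0 = rec X. a.(b.X + (X + X) + (0 + X\{a,d})) has moves —a→ q1
  q1 = b.(rec X. a.(b.X + (X + X) + (0 + X\{a,d}))) + ((rec X. a.(b.X + (X + X) + (0 + X\{a,d}))) + (rec X. a.(b.X + (X + X) + (0 + X\{a,d})))) + (0 + (rec X. a.(b.X + (X + X) + (0 + X\{a,d})))\{a,d}) has moves —a→ q1, —b→ q0
Trace ⟨ac⟩ through P, begin at {p0}:
  after a @ step 1: {p1}
  after c @ step 2: {p2}
  — P admits the full trace.
Trace ⟨ac⟩ through Q, begin at {q0}:
  after a @ step 1: {q1}
  after c @ step 2: ∅  — Q cannot continue

ac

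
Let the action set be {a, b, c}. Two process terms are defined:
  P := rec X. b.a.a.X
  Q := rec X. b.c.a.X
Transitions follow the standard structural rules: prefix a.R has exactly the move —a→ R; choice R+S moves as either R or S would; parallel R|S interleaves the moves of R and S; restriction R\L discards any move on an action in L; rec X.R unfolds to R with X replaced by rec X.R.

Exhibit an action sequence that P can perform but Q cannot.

LTS(P): 3 reachable states
  m0 = rec X. b.a.a.X has moves =b=> m1
  m1 = a.a.(rec X. b.a.a.X) has moves =a=> m2
  m2 = a.(rec X. b.a.a.X) has moves =a=> m0
LTS(Q): 3 reachable states
  n0 = rec X. b.c.a.X has moves =b=> n1
  n1 = c.a.(rec X. b.c.a.X) has moves =c=> n2
  n2 = a.(rec X. b.c.a.X) has moves =a=> n0
Executing ba from P (initial set {m0}):
  step 1 (b): {m1}
  step 2 (a): {m2}
  ✓ P
Executing ba from Q (initial set {n0}):
  step 1 (b): {n1}
  step 2 (a): no successor for Q

ba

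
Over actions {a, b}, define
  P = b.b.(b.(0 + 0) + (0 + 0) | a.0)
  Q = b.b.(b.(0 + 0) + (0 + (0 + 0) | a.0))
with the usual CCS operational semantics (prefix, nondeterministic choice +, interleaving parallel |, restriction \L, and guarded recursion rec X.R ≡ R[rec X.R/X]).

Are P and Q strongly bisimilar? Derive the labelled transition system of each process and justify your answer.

bisimilar

Reachable graph of P (5 states):
  s0 = b.b.(b.(0 + 0) + (0 + 0) | a.0) | —b→ s1
  s1 = b.(b.(0 + 0) + (0 + 0) | a.0) | —b→ s2
  s2 = b.(0 + 0) + (0 + 0) | a.0 | —a→ s3, —b→ s4
  s3 = (0 + 0) | 0 | deadlocked
  s4 = 0 + 0 | deadlocked
Reachable graph of Q (5 states):
  t0 = b.b.(b.(0 + 0) + (0 + (0 + 0) | a.0)) | —b→ t1
  t1 = b.(b.(0 + 0) + (0 + (0 + 0) | a.0)) | —b→ t2
  t2 = b.(0 + 0) + (0 + (0 + 0) | a.0) | —a→ t3, —b→ t4
  t3 = (0 + 0) | 0 | deadlocked
  t4 = 0 + 0 | deadlocked
Coarsest stable partition (strong bisimilarity classes):
  B0 = {s0, t0}
  B1 = {s1, t1}
  B2 = {s2, t2}
  B3 = {s3, s4, t3, t4}
s0 ∈ B0, t0 ∈ B0 → same block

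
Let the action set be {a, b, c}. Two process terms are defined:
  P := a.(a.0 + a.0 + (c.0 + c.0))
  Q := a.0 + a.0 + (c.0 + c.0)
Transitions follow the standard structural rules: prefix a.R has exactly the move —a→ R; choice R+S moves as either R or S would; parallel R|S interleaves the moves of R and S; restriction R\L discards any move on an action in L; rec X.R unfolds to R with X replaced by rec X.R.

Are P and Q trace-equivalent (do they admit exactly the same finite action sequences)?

NO — witness ⟨aa⟩

Reachable graph of P (3 states):
  p0 = a.(a.0 + a.0 + (c.0 + c.0)) ⊢ --a--▸ p1
  p1 = a.0 + a.0 + (c.0 + c.0) ⊢ --a--▸ p2, --c--▸ p2
  p2 = 0 ⊢ (no moves)
Reachable graph of Q (2 states):
  q0 = a.0 + a.0 + (c.0 + c.0) ⊢ --a--▸ q1, --c--▸ q1
  q1 = 0 ⊢ (no moves)
Trace ⟨aa⟩ through P, begin at {p0}:
  after a @ step 1: {p1}
  after a @ step 2: {p2}
  — P admits the full trace.
Trace ⟨aa⟩ through Q, begin at {q0}:
  after a @ step 1: {q1}
  after a @ step 2: no successor for Q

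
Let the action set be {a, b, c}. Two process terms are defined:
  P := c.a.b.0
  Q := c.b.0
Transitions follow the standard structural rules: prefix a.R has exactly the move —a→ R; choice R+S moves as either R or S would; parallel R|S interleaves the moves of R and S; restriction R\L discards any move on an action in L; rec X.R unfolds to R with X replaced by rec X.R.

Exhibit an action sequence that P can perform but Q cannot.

ca

LTS(P): 4 reachable states
  p0 = c.a.b.0 :: -c-> p1
  p1 = a.b.0 :: -a-> p2
  p2 = b.0 :: -b-> p3
  p3 = 0 :: ·
LTS(Q): 3 reachable states
  q0 = c.b.0 :: -c-> q1
  q1 = b.0 :: -b-> q2
  q2 = 0 :: ·
Executing ca from P (initial set {p0}):
  [1] c ⇒ {p1}
  [2] a ⇒ {p2}
  ✓ P
Executing ca from Q (initial set {q0}):
  [1] c ⇒ {q1}
  [2] a ⇒ ∅ (Q stuck)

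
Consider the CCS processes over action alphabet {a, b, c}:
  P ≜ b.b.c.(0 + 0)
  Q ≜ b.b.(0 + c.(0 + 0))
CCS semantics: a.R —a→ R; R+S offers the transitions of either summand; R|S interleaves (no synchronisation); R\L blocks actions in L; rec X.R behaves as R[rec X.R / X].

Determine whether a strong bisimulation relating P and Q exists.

Reachable graph of P (4 states):
  p0 = b.b.c.(0 + 0) :: ··b··> p1
  p1 = b.c.(0 + 0) :: ··b··> p2
  p2 = c.(0 + 0) :: ··c··> p3
  p3 = 0 + 0 :: ∅
Reachable graph of Q (4 states):
  q0 = b.b.(0 + c.(0 + 0)) :: ··b··> q1
  q1 = b.(0 + c.(0 + 0)) :: ··b··> q2
  q2 = 0 + c.(0 + 0) :: ··c··> q3
  q3 = 0 + 0 :: ∅
Bisimilarity quotient blocks:
  B0 = {p0, q0}
  B1 = {p1, q1}
  B2 = {p2, q2}
  B3 = {p3, q3}
p0 ∈ B0, q0 ∈ B0 → same block

P ~ Q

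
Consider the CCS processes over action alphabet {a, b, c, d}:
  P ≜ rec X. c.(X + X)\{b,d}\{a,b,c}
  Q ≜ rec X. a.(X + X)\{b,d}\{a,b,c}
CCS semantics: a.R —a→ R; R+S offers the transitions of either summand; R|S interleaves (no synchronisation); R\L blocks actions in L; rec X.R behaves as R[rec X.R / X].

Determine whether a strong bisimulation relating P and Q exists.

Reachable graph of P (2 states):
  u0 = rec X. c.(X + X)\{b,d}\{a,b,c} | ··c··> u1
  u1 = ((rec X. c.(X + X)\{b,d}\{a,b,c}) + (rec X. c.(X + X)\{b,d}\{a,b,c}))\{b,d}\{a,b,c} | stopped
Reachable graph of Q (2 states):
  v0 = rec X. a.(X + X)\{b,d}\{a,b,c} | ··a··> v1
  v1 = ((rec X. a.(X + X)\{b,d}\{a,b,c}) + (rec X. a.(X + X)\{b,d}\{a,b,c}))\{b,d}\{a,b,c} | stopped
Coarsest stable partition (strong bisimilarity classes):
  B0 = {u0}
  B1 = {u1, v1}
  B2 = {v0}
u0 ∈ B0, v0 ∈ B2 → different blocks

NO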